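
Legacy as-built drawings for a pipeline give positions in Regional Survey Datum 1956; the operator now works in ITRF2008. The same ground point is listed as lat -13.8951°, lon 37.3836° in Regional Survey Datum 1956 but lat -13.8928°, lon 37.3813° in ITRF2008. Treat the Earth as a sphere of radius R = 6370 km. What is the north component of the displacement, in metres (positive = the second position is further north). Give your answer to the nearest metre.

ΔN = 256 m

Δφ = -13.8928° − -13.8951° = +0.0023°; Δλ = 37.3813° − 37.3836° = -0.0023°.
1° along a meridian = πR/180 = 111177 m.
ΔN = Δφ × 111177 = 255.7 m; ΔE = Δλ × 111177 × cos(-13.8951°) = -0.0023 × 111177 × 0.970737 = -248.2 m.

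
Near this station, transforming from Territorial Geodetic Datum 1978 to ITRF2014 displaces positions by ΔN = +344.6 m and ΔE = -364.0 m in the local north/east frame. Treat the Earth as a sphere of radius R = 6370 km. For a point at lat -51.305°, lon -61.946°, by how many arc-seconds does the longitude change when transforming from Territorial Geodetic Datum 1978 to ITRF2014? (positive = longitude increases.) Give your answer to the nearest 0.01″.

Δλ = -18.85″

At latitude -51.305°, cos φ = 0.625175.
One radian of longitude at latitude φ spans R cos φ, so Δλ = ΔE / (R cos φ) = -364.0 / (6370000 × 0.625175) = -9.1403e-05 rad = -18.853″.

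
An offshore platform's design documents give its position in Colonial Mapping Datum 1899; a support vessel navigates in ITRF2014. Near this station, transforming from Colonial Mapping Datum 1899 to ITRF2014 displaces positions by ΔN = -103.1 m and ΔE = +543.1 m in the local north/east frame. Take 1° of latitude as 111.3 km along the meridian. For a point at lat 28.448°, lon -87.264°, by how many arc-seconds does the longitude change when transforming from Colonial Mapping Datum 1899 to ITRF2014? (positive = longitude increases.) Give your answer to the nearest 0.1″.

Δλ = 20.0″

At latitude 28.448°, cos φ = 0.879250.
1° of longitude at this latitude = 111.3 × cos φ = 97.86 km, so Δλ = 543.1 / 97860.5 = 0.0055497° = 19.979″.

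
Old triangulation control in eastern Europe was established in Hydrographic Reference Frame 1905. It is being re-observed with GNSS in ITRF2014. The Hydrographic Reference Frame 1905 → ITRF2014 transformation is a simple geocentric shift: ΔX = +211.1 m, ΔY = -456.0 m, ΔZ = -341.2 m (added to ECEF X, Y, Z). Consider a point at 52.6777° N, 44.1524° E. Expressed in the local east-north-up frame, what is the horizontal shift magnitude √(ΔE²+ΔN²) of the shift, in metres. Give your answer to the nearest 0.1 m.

At φ = 52.6777°, λ = 44.1524°: sin φ = 0.795238, cos φ = 0.606298, sin λ = 0.696569, cos λ = 0.717490.
ΔE = −sin λ·ΔX + cos λ·ΔY = −(0.696569)·(211.1) + (0.717490)·(-456.0) = -474.22 m.
ΔN = −sin φ cos λ·ΔX − sin φ sin λ·ΔY + cos φ·ΔZ = −(0.795238)(0.717490)(211.1) − (0.795238)(0.696569)(-456.0) + (0.606298)(-341.2) = -74.72 m.
Horizontal magnitude = √(ΔE² + ΔN²) = √((-474.22)² + (-74.72)²) = 480.07 m.

480.1 m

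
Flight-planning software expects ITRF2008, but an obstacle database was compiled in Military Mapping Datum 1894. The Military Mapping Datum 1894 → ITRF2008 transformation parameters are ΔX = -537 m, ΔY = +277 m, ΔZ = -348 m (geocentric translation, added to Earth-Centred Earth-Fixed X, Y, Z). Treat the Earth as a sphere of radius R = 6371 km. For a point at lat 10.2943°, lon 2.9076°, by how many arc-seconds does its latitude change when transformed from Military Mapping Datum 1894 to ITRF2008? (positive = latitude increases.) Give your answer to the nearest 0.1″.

sin φ = 0.178704, cos φ = 0.983903, sin λ = 0.050725, cos λ = 0.998713.
North component: ΔN = −sin φ cos λ·ΔX − sin φ sin λ·ΔY + cos φ·ΔZ = −(0.178704)(0.998713)(-537) − (0.178704)(0.050725)(277) + (0.983903)(-348) = -249.07 m.
1° of latitude spans πR/180 = 111195 m, so Δφ = -249.07 / 111195 × 3600 = -8.064″.

Δφ = -8.1″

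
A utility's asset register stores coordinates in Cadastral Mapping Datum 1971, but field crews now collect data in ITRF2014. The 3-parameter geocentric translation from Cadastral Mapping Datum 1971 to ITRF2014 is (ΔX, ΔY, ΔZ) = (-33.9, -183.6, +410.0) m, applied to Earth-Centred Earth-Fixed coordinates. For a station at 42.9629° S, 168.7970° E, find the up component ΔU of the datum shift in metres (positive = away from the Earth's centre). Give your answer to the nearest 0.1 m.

At φ = -42.9629°, λ = 168.7970°: sin φ = -0.681525, cos φ = 0.731795, sin λ = 0.194286, cos λ = -0.980945.
ΔU = cos φ cos λ·ΔX + cos φ sin λ·ΔY + sin φ·ΔZ = (0.731795)(-0.980945)(-33.9) + (0.731795)(0.194286)(-183.6) + (-0.681525)(410.0) = -281.19 m.

ΔU = -281.2 m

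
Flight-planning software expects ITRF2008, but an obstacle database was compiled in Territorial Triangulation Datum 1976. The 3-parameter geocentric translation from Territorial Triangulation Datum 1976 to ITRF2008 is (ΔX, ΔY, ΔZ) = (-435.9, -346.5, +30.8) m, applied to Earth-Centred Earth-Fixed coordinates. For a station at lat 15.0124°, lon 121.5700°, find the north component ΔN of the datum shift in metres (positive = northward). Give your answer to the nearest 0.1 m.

ΔN = 47.1 m

The local north axis is (−sin φ cos λ, −sin φ sin λ, cos φ), giving ΔN = -59.113 + 76.470 + 29.749 = 47.11 m.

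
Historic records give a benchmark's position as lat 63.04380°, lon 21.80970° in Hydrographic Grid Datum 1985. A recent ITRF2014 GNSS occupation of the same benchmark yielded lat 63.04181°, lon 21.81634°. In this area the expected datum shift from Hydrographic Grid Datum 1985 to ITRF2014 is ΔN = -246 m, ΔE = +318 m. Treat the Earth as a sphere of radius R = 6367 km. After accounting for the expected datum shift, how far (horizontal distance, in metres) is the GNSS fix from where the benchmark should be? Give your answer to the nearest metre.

Observed coordinate differences: Δφ = -0.00199°, Δλ = +0.00664°.
Converting to metres (1° lat = 111125 m, cos φ = 0.453309): observed ΔN = -221.1 m, observed ΔE = 334.5 m.
Subtracting the expected shift leaves a residual of -221.1 − (-246) = 24.9 m north and 334.5 − (318) = 16.5 m east.
Residual distance = √(24.9² + 16.5²) = 29.8 m.

30 m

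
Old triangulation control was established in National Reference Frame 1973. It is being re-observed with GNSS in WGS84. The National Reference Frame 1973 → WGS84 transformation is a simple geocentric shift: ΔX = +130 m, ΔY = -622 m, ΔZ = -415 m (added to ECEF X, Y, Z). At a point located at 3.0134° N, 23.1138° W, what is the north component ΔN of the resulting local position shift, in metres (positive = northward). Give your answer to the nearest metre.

At φ = 3.0134°, λ = -23.1138°: sin φ = 0.052570, cos φ = 0.998617, sin λ = -0.392559, cos λ = 0.919727.
ΔN = −sin φ cos λ·ΔX − sin φ sin λ·ΔY + cos φ·ΔZ = −(0.052570)(0.919727)(130) − (0.052570)(-0.392559)(-622) + (0.998617)(-415) = -433.55 m.

ΔN = -434 m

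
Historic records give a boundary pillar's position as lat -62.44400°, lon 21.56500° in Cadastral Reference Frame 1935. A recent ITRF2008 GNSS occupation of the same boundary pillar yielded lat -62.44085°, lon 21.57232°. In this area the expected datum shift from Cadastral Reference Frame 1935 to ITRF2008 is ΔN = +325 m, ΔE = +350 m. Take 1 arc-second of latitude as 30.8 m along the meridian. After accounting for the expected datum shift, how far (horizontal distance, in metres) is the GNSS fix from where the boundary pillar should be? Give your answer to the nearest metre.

Observed coordinate differences: Δφ = +0.00315°, Δλ = +0.00732°.
Converting to metres (1° lat = 110880 m, cos φ = 0.462615): observed ΔN = 349.3 m, observed ΔE = 375.5 m.
Subtracting the expected shift leaves a residual of 349.3 − (325) = 24.3 m north and 375.5 − (350) = 25.5 m east.
Residual distance = √(24.3² + 25.5²) = 35.2 m.

35 m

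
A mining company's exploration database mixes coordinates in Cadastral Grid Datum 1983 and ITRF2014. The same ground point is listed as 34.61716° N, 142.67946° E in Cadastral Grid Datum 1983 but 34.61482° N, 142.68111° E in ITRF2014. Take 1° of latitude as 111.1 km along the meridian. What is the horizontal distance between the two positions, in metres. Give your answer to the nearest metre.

Δφ = 34.61482° − 34.61716° = -0.00234°; Δλ = 142.68111° − 142.67946° = +0.00165°.
ΔN = Δφ × 111100 = -260.0 m; ΔE = Δλ × 111100 × cos(34.61716°) = +0.00165 × 111100 × 0.822966 = 150.9 m.
Distance = √(ΔE² + ΔN²) = √(150.9² + (-260.0)²) = 300.6 m.

301 m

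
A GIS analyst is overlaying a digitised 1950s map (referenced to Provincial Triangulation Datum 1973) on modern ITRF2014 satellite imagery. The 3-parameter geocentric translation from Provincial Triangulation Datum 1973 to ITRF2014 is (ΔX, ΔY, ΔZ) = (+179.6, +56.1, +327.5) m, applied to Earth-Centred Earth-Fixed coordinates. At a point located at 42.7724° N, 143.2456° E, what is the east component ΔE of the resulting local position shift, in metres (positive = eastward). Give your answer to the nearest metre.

ΔE = -152 m

The local east axis at (φ, λ) is (−sin λ, cos λ, 0), so ΔE = −sin(143.2456°)·179.6 + cos(143.2456°)·56.1 = -152.42 m.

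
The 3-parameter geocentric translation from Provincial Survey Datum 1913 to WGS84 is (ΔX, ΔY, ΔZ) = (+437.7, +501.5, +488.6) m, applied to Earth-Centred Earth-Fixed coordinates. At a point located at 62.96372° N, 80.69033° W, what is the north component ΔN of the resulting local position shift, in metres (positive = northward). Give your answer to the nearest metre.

ΔN = 600 m

At φ = 62.96372°, λ = -80.69033°: sin φ = 0.890719, cos φ = 0.454555, sin λ = -0.986828, cos λ = 0.161770.
ΔN = −sin φ cos λ·ΔX − sin φ sin λ·ΔY + cos φ·ΔZ = −(0.890719)(0.161770)(437.7) − (0.890719)(-0.986828)(501.5) + (0.454555)(488.6) = 599.84 m.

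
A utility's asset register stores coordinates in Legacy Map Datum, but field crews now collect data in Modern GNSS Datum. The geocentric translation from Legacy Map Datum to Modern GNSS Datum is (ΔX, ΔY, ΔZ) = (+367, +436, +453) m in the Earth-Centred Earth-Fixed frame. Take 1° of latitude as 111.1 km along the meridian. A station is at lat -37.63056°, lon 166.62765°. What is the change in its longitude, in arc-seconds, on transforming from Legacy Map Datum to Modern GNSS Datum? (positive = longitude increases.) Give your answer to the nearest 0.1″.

sin φ = -0.610568, cos φ = 0.791964, sin λ = 0.231278, cos λ = -0.972888.
East component: ΔE = −sin λ·ΔX + cos λ·ΔY = −(0.231278)(367) + (-0.972888)(436) = -509.06 m.
1° of latitude spans 111100 m; at latitude φ, 1° of longitude spans that × cos φ = 87987.2 m, so Δλ = -509.06 / 87987.2 × 3600 = -20.828″.

Δλ = -20.8″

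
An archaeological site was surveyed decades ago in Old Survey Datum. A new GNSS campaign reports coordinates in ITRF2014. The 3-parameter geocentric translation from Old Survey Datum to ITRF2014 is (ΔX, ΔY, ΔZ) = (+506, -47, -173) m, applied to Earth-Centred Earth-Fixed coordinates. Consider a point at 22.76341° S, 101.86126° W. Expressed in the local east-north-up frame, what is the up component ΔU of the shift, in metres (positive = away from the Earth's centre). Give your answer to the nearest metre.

The local up (radial) axis is (cos φ cos λ, cos φ sin λ, sin φ), giving ΔU = -95.904 + 42.414 + 66.938 = 13.45 m.

ΔU = 13 m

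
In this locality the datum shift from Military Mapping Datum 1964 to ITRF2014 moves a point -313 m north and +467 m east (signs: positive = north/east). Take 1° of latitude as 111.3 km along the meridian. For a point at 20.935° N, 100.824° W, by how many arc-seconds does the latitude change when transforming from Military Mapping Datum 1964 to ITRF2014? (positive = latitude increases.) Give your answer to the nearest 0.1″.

1° of latitude = 111.3 km, so Δφ = -313.0 / 111300 = -0.0028122° = -10.124″.

Δφ = -10.1″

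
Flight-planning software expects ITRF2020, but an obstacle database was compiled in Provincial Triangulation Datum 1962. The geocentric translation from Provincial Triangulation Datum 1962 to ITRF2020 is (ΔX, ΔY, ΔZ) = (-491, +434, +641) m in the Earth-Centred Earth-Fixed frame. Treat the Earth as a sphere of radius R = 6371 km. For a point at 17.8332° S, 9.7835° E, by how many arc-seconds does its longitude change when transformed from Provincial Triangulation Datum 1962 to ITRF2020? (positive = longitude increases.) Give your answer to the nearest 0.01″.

Δλ = 17.38″

sin φ = -0.306247, cos φ = 0.951952, sin λ = 0.169926, cos λ = 0.985457.
East component: ΔE = −sin λ·ΔX + cos λ·ΔY = −(0.169926)(-491) + (0.985457)(434) = 511.12 m.
1° of latitude spans πR/180 = 111195 m; at latitude φ, 1° of longitude spans that × cos φ = 105852.2 m, so Δλ = 511.12 / 105852.2 × 3600 = 17.383″.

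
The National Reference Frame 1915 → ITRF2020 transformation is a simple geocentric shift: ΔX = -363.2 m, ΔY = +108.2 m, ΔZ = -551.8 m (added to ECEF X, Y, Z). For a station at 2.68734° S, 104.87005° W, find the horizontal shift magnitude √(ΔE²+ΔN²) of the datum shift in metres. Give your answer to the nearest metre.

669 m

At φ = -2.68734°, λ = -104.87005°: sin φ = -0.046886, cos φ = 0.998900, sin λ = -0.966510, cos λ = -0.256628.
ΔE = −sin λ·ΔX + cos λ·ΔY = −(-0.966510)·(-363.2) + (-0.256628)·(108.2) = -378.80 m.
ΔN = −sin φ cos λ·ΔX − sin φ sin λ·ΔY + cos φ·ΔZ = −(-0.046886)(-0.256628)(-363.2) − (-0.046886)(-0.966510)(108.2) + (0.998900)(-551.8) = -551.73 m.
Horizontal magnitude = √(ΔE² + ΔN²) = √((-378.80)² + (-551.73)²) = 669.25 m.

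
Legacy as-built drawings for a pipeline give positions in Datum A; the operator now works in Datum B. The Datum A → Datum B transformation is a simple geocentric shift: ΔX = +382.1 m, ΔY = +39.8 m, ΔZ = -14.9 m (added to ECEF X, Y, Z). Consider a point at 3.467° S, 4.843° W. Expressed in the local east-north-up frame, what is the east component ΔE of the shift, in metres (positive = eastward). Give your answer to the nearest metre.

ΔE = 72 m

The local east axis at (φ, λ) is (−sin λ, cos λ, 0), so ΔE = −sin(-4.843°)·382.1 + cos(-4.843°)·39.8 = 71.92 m.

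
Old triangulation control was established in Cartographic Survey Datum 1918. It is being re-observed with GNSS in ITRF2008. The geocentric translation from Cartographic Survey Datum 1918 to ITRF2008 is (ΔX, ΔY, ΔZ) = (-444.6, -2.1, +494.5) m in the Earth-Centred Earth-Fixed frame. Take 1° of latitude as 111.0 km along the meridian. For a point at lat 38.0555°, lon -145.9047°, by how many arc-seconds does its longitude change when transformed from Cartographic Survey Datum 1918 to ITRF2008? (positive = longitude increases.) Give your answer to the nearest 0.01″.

Δλ = -10.19″

sin φ = 0.616424, cos φ = 0.787414, sin λ = -0.560571, cos λ = -0.828106.
East component: ΔE = −sin λ·ΔX + cos λ·ΔY = −(-0.560571)(-444.6) + (-0.828106)(-2.1) = -247.49 m.
1° of latitude spans 111000 m; at latitude φ, 1° of longitude spans that × cos φ = 87403.0 m, so Δλ = -247.49 / 87403.0 × 3600 = -10.194″.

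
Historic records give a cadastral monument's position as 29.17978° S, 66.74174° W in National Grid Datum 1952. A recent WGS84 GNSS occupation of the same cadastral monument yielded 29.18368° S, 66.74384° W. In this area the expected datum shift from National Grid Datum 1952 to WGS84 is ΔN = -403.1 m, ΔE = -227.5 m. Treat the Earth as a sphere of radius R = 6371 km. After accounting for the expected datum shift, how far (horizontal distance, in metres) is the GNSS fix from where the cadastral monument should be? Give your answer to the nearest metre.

39 m

Observed coordinate differences: Δφ = -0.00390°, Δλ = -0.00210°.
Converting to metres (1° lat = 111195 m, cos φ = 0.873094): observed ΔN = -433.7 m, observed ΔE = -203.9 m.
Subtracting the expected shift leaves a residual of -433.7 − (-403.1) = -30.6 m north and -203.9 − (-227.5) = 23.6 m east.
Residual distance = √((-30.6)² + 23.6²) = 38.6 m.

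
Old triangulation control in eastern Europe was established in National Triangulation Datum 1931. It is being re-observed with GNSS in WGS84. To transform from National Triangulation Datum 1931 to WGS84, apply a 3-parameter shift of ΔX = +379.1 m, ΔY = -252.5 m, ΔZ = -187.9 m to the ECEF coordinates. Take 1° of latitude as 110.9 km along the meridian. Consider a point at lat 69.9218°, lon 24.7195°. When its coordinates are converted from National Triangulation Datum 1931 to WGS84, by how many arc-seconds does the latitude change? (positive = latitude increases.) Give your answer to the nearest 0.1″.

Δφ = -9.4″

sin φ = 0.939225, cos φ = 0.343302, sin λ = 0.418176, cos λ = 0.908366.
North component: ΔN = −sin φ cos λ·ΔX − sin φ sin λ·ΔY + cos φ·ΔZ = −(0.939225)(0.908366)(379.1) − (0.939225)(0.418176)(-252.5) + (0.343302)(-187.9) = -288.77 m.
1° of latitude spans 110900 m, so Δφ = -288.77 / 110900 × 3600 = -9.374″.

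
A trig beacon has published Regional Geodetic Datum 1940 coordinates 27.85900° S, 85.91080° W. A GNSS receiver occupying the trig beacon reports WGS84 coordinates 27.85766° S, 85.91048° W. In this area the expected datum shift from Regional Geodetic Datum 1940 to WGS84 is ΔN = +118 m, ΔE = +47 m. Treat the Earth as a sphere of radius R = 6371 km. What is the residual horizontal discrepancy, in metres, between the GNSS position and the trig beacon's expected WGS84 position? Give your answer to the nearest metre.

Observed coordinate differences: Δφ = +0.00134°, Δλ = +0.00032°.
Converting to metres (1° lat = 111195 m, cos φ = 0.884100): observed ΔN = 149.0 m, observed ΔE = 31.5 m.
Subtracting the expected shift leaves a residual of 149.0 − (118) = 31.0 m north and 31.5 − (47) = -15.5 m east.
Residual distance = √(31.0² + (-15.5)²) = 34.7 m.

35 m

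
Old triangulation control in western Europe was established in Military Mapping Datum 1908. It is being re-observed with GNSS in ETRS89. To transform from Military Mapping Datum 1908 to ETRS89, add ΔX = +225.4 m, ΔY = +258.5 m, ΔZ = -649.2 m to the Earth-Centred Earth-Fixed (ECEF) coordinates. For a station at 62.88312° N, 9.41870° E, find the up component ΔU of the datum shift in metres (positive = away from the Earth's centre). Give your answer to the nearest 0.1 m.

The local up (radial) axis is (cos φ cos λ, cos φ sin λ, sin φ), giving ΔU = 101.354 + 19.282 − 577.839 = -457.20 m.

ΔU = -457.2 m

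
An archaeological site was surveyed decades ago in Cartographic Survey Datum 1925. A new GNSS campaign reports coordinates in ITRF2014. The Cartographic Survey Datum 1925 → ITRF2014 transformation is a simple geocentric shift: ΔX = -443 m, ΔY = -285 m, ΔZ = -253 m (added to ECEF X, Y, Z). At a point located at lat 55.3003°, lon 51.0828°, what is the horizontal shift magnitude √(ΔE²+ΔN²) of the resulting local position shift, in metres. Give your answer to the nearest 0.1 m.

The local east axis at (φ, λ) is (−sin λ, cos λ, 0), so ΔE = −sin(51.0828°)·(-443) + cos(51.0828°)·(-285) = 165.64 m.
The local north axis is (−sin φ cos λ, −sin φ sin λ, cos φ), giving ΔN = 228.796 + 182.307 − 144.027 = 267.08 m.
Horizontal magnitude = √(ΔE² + ΔN²) = √(165.64² + 267.08²) = 314.27 m.

314.3 m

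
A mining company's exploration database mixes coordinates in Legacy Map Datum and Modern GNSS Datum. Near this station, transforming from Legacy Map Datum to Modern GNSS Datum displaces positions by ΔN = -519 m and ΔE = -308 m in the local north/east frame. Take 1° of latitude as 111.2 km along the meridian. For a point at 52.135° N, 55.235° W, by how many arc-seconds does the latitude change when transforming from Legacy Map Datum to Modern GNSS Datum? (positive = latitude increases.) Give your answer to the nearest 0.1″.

1° of latitude = 111.2 km, so Δφ = -519.0 / 111200 = -0.0046673° = -16.802″.

Δφ = -16.8″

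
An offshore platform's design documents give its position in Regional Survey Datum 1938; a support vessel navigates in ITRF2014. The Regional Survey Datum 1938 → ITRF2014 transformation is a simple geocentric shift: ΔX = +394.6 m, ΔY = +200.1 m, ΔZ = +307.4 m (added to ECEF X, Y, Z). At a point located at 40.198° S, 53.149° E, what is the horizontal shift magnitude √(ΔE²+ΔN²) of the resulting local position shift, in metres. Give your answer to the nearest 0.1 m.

The local east axis at (φ, λ) is (−sin λ, cos λ, 0), so ΔE = −sin(53.149°)·394.6 + cos(53.149°)·200.1 = -195.75 m.
The local north axis is (−sin φ cos λ, −sin φ sin λ, cos φ), giving ΔN = 152.745 + 103.346 + 234.798 = 490.89 m.
Horizontal magnitude = √(ΔE² + ΔN²) = √((-195.75)² + 490.89²) = 528.48 m.

528.5 m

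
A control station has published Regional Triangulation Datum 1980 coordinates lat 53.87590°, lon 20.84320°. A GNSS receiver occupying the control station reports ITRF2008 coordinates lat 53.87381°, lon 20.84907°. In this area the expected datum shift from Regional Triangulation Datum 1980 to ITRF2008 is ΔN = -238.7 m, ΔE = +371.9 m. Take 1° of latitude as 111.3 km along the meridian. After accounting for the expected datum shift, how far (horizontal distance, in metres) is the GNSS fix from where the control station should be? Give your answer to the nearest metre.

Observed coordinate differences: Δφ = -0.00209°, Δλ = +0.00587°.
Converting to metres (1° lat = 111300 m, cos φ = 0.589536): observed ΔN = -232.6 m, observed ΔE = 385.2 m.
Subtracting the expected shift leaves a residual of -232.6 − (-238.7) = 6.1 m north and 385.2 − (371.9) = 13.3 m east.
Residual distance = √(6.1² + 13.3²) = 14.6 m.

15 m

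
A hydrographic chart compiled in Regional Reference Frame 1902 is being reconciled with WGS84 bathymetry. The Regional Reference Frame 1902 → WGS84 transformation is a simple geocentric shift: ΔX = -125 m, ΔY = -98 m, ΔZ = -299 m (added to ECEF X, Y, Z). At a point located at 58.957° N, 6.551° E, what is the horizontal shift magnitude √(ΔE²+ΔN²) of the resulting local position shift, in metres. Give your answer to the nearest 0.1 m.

At φ = 58.957°, λ = 6.551°: sin φ = 0.856781, cos φ = 0.515681, sin λ = 0.114088, cos λ = 0.993471.
ΔE = −sin λ·ΔX + cos λ·ΔY = −(0.114088)·(-125) + (0.993471)·(-98) = -83.10 m.
ΔN = −sin φ cos λ·ΔX − sin φ sin λ·ΔY + cos φ·ΔZ = −(0.856781)(0.993471)(-125) − (0.856781)(0.114088)(-98) + (0.515681)(-299) = -38.21 m.
Horizontal magnitude = √(ΔE² + ΔN²) = √((-83.10)² + (-38.21)²) = 91.46 m.

91.5 m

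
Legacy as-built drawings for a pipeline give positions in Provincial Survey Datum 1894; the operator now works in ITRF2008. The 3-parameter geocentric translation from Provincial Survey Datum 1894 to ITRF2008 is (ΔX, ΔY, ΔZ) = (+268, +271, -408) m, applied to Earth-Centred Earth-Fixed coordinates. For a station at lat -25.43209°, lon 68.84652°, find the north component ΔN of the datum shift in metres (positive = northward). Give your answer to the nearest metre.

At φ = -25.43209°, λ = 68.84652°: sin φ = -0.429441, cos φ = 0.903095, sin λ = 0.932617, cos λ = 0.360867.
ΔN = −sin φ cos λ·ΔX − sin φ sin λ·ΔY + cos φ·ΔZ = −(-0.429441)(0.360867)(268) − (-0.429441)(0.932617)(271) + (0.903095)(-408) = -218.39 m.

ΔN = -218 m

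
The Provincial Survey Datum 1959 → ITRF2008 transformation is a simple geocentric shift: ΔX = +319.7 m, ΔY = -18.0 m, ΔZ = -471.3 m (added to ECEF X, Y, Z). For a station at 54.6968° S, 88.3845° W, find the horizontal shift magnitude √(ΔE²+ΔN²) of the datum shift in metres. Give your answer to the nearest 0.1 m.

At φ = -54.6968°, λ = -88.3845°: sin φ = -0.816105, cos φ = 0.577903, sin λ = -0.999603, cos λ = 0.028192.
ΔE = −sin λ·ΔX + cos λ·ΔY = −(-0.999603)·(319.7) + (0.028192)·(-18.0) = 319.07 m.
ΔN = −sin φ cos λ·ΔX − sin φ sin λ·ΔY + cos φ·ΔZ = −(-0.816105)(0.028192)(319.7) − (-0.816105)(-0.999603)(-18.0) + (0.577903)(-471.3) = -250.33 m.
Horizontal magnitude = √(ΔE² + ΔN²) = √(319.07² + (-250.33)²) = 405.54 m.

405.5 m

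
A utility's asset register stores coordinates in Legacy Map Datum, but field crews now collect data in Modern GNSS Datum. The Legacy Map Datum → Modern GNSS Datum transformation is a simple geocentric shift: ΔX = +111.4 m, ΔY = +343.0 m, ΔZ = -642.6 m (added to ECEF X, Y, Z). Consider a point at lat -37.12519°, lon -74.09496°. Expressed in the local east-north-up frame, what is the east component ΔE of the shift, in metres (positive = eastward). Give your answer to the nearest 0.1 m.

ΔE = 201.1 m

The local east axis at (φ, λ) is (−sin λ, cos λ, 0), so ΔE = −sin(-74.09496°)·111.4 + cos(-74.09496°)·343.0 = 201.13 m.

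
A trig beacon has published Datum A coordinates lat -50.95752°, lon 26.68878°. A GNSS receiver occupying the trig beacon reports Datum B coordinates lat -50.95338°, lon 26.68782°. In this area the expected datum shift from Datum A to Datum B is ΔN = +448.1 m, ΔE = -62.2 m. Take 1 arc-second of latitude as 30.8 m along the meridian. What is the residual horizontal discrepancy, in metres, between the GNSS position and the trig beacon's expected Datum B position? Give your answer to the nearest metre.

Observed coordinate differences: Δφ = +0.00414°, Δλ = -0.00096°.
Converting to metres (1° lat = 110880 m, cos φ = 0.629896): observed ΔN = 459.0 m, observed ΔE = -67.0 m.
Subtracting the expected shift leaves a residual of 459.0 − (448.1) = 10.9 m north and -67.0 − (-62.2) = -4.8 m east.
Residual distance = √(10.9² + (-4.8)²) = 12.0 m.

12 m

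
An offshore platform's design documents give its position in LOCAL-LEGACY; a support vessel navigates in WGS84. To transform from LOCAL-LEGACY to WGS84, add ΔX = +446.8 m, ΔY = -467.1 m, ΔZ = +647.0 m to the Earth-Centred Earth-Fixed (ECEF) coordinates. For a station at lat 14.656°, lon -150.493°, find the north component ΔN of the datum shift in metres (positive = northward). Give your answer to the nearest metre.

The local north axis is (−sin φ cos λ, −sin φ sin λ, cos φ), giving ΔN = 98.384 − 58.209 + 625.948 = 666.12 m.

ΔN = 666 m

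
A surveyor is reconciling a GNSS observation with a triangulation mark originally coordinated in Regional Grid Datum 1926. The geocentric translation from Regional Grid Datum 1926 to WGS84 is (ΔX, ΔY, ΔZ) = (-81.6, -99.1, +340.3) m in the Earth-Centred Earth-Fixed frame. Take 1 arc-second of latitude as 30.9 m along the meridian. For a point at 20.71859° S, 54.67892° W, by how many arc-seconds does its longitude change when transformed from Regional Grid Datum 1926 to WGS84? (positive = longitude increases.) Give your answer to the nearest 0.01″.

Δλ = -4.29″

sin φ = -0.353778, cos φ = 0.935329, sin λ = -0.815925, cos λ = 0.578158.
East component: ΔE = −sin λ·ΔX + cos λ·ΔY = −(-0.815925)(-81.6) + (0.578158)(-99.1) = -123.87 m.
1° of latitude spans 3600 × 30.90 = 111240 m; at latitude φ, 1° of longitude spans that × cos φ = 104046.0 m, so Δλ = -123.87 / 104046.0 × 3600 = -4.286″.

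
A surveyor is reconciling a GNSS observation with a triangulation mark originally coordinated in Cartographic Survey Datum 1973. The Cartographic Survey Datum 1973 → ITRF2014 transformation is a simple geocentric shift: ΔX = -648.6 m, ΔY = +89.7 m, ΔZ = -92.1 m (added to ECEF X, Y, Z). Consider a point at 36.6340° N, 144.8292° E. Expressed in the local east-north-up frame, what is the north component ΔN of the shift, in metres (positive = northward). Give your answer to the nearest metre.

ΔN = -421 m

At φ = 36.6340°, λ = 144.8292°: sin φ = 0.596701, cos φ = 0.802464, sin λ = 0.576016, cos λ = -0.817439.
ΔN = −sin φ cos λ·ΔX − sin φ sin λ·ΔY + cos φ·ΔZ = −(0.596701)(-0.817439)(-648.6) − (0.596701)(0.576016)(89.7) + (0.802464)(-92.1) = -421.10 m.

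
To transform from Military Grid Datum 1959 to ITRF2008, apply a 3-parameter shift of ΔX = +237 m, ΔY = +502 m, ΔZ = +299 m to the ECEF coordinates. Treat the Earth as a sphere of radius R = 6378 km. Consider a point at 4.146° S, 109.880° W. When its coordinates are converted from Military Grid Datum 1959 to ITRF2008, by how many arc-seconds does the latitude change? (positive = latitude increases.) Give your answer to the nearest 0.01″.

sin φ = -0.072298, cos φ = 0.997383, sin λ = -0.940407, cos λ = -0.340051.
North component: ΔN = −sin φ cos λ·ΔX − sin φ sin λ·ΔY + cos φ·ΔZ = −(-0.072298)(-0.340051)(237) − (-0.072298)(-0.940407)(502) + (0.997383)(299) = 258.26 m.
1° of latitude spans πR/180 = 111317 m, so Δφ = 258.26 / 111317 × 3600 = 8.352″.

Δφ = 8.35″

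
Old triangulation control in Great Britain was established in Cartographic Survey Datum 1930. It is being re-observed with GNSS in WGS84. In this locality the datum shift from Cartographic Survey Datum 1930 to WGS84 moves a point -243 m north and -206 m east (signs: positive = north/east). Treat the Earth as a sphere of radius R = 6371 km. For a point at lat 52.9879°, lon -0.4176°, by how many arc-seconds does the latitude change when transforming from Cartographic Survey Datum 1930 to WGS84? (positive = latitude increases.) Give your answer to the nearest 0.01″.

On a sphere of radius R, 1 rad of latitude = R, so Δφ = ΔN / R = -243.0 / 6371000 = -3.8142e-05 rad = -7.867″.

Δφ = -7.87″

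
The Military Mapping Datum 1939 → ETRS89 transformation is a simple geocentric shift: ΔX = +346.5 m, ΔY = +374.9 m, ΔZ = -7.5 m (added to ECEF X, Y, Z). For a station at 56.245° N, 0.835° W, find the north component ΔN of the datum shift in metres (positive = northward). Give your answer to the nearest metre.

ΔN = -288 m

The local north axis is (−sin φ cos λ, −sin φ sin λ, cos φ), giving ΔN = -288.057 + 4.542 − 4.167 = -287.68 m.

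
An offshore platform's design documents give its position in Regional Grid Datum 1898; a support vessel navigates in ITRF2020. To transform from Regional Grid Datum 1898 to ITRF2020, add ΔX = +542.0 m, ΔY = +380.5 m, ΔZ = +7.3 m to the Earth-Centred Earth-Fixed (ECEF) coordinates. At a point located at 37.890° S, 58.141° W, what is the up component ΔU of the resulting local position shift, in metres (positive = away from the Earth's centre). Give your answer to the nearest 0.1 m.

ΔU = -33.8 m

At φ = -37.890°, λ = -58.141°: sin φ = -0.614147, cos φ = 0.789191, sin λ = -0.849350, cos λ = 0.527831.
ΔU = cos φ cos λ·ΔX + cos φ sin λ·ΔY + sin φ·ΔZ = (0.789191)(0.527831)(542.0) + (0.789191)(-0.849350)(380.5) + (-0.614147)(7.3) = -33.76 m.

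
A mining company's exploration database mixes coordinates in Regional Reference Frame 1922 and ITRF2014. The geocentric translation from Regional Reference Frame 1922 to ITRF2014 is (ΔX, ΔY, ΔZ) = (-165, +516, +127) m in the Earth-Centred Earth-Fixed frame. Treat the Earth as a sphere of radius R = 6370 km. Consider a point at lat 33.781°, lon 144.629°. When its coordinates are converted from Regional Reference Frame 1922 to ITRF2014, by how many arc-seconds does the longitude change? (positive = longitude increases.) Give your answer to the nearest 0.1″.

sin φ = 0.556020, cos φ = 0.831169, sin λ = 0.578869, cos λ = -0.815421.
East component: ΔE = −sin λ·ΔX + cos λ·ΔY = −(0.578869)(-165) + (-0.815421)(516) = -325.24 m.
1° of latitude spans πR/180 = 111177 m; at latitude φ, 1° of longitude spans that × cos φ = 92407.3 m, so Δλ = -325.24 / 92407.3 × 3600 = -12.671″.

Δλ = -12.7″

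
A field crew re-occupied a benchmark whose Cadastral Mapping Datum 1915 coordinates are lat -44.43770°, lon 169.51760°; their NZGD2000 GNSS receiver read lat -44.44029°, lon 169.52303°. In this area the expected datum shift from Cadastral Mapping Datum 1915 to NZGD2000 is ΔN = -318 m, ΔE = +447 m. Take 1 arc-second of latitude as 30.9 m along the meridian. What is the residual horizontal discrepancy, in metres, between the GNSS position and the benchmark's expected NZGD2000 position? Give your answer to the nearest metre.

34 m

Observed coordinate differences: Δφ = -0.00259°, Δλ = +0.00543°.
Converting to metres (1° lat = 111240 m, cos φ = 0.714012): observed ΔN = -288.1 m, observed ΔE = 431.3 m.
Subtracting the expected shift leaves a residual of -288.1 − (-318) = 29.9 m north and 431.3 − (447) = -15.7 m east.
Residual distance = √(29.9² + (-15.7)²) = 33.8 m.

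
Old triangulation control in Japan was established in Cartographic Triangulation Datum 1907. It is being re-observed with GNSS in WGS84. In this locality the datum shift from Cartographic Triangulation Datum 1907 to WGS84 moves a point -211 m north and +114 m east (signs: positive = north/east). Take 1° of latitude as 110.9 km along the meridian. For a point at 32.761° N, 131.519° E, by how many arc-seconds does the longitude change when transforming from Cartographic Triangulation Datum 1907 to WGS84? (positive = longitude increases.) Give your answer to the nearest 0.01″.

At latitude 32.761°, cos φ = 0.840935.
1° of longitude at this latitude = 110.9 × cos φ = 93.26 km, so Δλ = 114.0 / 93259.7 = 0.0012224° = 4.401″.

Δλ = 4.40″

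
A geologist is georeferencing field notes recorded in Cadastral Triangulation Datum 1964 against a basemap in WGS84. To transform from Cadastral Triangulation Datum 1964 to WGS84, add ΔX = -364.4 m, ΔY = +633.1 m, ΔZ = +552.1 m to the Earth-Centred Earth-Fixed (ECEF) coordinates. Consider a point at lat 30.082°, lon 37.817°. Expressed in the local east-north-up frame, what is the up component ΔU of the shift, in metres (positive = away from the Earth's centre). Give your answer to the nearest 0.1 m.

ΔU = 363.5 m

The local up (radial) axis is (cos φ cos λ, cos φ sin λ, sin φ), giving ΔU = -249.093 + 335.896 + 276.734 = 363.54 m.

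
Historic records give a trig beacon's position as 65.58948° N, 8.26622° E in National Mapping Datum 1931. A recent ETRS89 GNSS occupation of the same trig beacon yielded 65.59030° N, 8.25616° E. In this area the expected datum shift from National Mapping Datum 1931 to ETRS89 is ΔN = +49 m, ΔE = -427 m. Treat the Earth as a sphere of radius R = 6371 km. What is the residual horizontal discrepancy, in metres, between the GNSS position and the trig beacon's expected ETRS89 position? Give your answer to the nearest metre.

55 m

Observed coordinate differences: Δφ = +0.00082°, Δλ = -0.01006°.
Converting to metres (1° lat = 111195 m, cos φ = 0.413272): observed ΔN = 91.2 m, observed ΔE = -462.3 m.
Subtracting the expected shift leaves a residual of 91.2 − (49) = 42.2 m north and -462.3 − (-427) = -35.3 m east.
Residual distance = √(42.2² + (-35.3)²) = 55.0 m.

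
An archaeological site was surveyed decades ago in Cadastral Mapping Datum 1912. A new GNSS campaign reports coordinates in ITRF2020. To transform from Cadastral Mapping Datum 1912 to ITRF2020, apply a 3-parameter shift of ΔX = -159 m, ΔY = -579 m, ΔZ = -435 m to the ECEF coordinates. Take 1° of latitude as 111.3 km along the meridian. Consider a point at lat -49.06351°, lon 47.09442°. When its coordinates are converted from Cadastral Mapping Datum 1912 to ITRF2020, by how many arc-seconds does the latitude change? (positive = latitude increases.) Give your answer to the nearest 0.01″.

Δφ = -22.23″

sin φ = -0.755436, cos φ = 0.655222, sin λ = 0.732477, cos λ = 0.680792.
North component: ΔN = −sin φ cos λ·ΔX − sin φ sin λ·ΔY + cos φ·ΔZ = −(-0.755436)(0.680792)(-159) − (-0.755436)(0.732477)(-579) + (0.655222)(-435) = -687.18 m.
1° of latitude spans 111300 m, so Δφ = -687.18 / 111300 × 3600 = -22.227″.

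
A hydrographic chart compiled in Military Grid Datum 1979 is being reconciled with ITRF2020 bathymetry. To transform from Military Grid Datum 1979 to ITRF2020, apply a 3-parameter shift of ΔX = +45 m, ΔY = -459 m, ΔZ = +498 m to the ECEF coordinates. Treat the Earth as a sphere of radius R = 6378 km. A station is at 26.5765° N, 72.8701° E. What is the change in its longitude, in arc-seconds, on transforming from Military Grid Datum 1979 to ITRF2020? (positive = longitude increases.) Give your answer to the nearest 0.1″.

sin φ = 0.447392, cos φ = 0.894338, sin λ = 0.955639, cos λ = 0.294539.
East component: ΔE = −sin λ·ΔX + cos λ·ΔY = −(0.955639)(45) + (0.294539)(-459) = -178.20 m.
1° of latitude spans πR/180 = 111317 m; at latitude φ, 1° of longitude spans that × cos φ = 99555.1 m, so Δλ = -178.20 / 99555.1 × 3600 = -6.444″.

Δλ = -6.4″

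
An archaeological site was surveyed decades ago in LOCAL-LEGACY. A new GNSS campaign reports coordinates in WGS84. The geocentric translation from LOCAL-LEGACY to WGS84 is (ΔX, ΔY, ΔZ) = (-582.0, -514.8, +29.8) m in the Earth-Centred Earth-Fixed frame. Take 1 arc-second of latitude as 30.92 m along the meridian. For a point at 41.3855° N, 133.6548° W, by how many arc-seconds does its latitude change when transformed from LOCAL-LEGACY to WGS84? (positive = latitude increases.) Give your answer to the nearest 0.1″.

Δφ = -15.8″

sin φ = 0.661122, cos φ = 0.750278, sin λ = -0.723512, cos λ = -0.690312.
North component: ΔN = −sin φ cos λ·ΔX − sin φ sin λ·ΔY + cos φ·ΔZ = −(0.661122)(-0.690312)(-582.0) − (0.661122)(-0.723512)(-514.8) + (0.750278)(29.8) = -489.50 m.
1° of latitude spans 3600 × 30.92 = 111312 m, so Δφ = -489.50 / 111312 × 3600 = -15.831″.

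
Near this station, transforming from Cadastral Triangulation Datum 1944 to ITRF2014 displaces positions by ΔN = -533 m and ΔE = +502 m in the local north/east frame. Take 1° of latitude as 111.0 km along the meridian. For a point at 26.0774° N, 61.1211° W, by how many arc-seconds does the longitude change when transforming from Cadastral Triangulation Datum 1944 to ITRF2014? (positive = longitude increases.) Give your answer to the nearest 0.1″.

At latitude 26.0774°, cos φ = 0.898201.
1° of longitude at this latitude = 111.0 × cos φ = 99.70 km, so Δλ = 502.0 / 99700.3 = 0.0050351° = 18.126″.

Δλ = 18.1″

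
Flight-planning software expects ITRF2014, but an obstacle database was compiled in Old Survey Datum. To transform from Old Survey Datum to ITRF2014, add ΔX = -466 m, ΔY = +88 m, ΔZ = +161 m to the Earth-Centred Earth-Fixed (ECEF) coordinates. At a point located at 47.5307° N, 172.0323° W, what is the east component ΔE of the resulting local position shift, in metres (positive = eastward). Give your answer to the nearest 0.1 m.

At φ = 47.5307°, λ = -172.0323°: sin φ = 0.737639, cos φ = 0.675195, sin λ = -0.138615, cos λ = -0.990346.
ΔE = −sin λ·ΔX + cos λ·ΔY = −(-0.138615)·(-466) + (-0.990346)·(88) = -151.74 m.

ΔE = -151.7 m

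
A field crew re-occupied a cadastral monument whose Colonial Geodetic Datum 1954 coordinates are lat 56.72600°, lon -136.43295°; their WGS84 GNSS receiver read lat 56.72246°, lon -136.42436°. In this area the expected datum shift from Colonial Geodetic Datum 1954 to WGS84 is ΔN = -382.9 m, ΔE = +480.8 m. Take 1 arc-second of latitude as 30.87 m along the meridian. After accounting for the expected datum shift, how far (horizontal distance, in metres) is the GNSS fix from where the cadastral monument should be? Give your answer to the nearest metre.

44 m

Observed coordinate differences: Δφ = -0.00354°, Δλ = +0.00859°.
Converting to metres (1° lat = 111132 m, cos φ = 0.548643): observed ΔN = -393.4 m, observed ΔE = 523.7 m.
Subtracting the expected shift leaves a residual of -393.4 − (-382.9) = -10.5 m north and 523.7 − (480.8) = 42.9 m east.
Residual distance = √((-10.5)² + 42.9²) = 44.2 m.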